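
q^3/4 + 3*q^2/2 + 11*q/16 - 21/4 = (q/4 + 1)*(q - 3/2)*(q + 7/2)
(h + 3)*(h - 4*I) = h^2 + 3*h - 4*I*h - 12*I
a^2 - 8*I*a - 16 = (a - 4*I)^2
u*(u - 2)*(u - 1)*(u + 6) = u^4 + 3*u^3 - 16*u^2 + 12*u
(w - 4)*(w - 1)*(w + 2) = w^3 - 3*w^2 - 6*w + 8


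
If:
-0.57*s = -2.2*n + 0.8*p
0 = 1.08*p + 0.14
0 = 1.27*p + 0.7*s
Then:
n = 0.01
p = -0.13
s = 0.24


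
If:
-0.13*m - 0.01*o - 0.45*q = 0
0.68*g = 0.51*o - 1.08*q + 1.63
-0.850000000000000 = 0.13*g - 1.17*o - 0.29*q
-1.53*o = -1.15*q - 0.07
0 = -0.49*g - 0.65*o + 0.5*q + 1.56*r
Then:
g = 1.56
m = -3.01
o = 0.69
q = 0.85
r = 0.50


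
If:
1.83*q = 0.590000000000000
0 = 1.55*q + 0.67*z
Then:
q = 0.32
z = -0.75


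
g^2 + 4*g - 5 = (g - 1)*(g + 5)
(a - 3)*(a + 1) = a^2 - 2*a - 3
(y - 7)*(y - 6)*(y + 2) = y^3 - 11*y^2 + 16*y + 84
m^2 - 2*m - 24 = (m - 6)*(m + 4)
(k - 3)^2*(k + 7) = k^3 + k^2 - 33*k + 63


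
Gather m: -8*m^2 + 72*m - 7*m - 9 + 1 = -8*m^2 + 65*m - 8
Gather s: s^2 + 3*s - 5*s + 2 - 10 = s^2 - 2*s - 8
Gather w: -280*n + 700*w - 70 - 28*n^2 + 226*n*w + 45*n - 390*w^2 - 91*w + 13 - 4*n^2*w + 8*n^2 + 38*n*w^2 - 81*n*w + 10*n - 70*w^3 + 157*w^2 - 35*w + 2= -20*n^2 - 225*n - 70*w^3 + w^2*(38*n - 233) + w*(-4*n^2 + 145*n + 574) - 55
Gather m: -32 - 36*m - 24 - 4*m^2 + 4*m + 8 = -4*m^2 - 32*m - 48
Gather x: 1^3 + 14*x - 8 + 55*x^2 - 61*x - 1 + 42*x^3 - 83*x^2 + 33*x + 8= 42*x^3 - 28*x^2 - 14*x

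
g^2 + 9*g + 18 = (g + 3)*(g + 6)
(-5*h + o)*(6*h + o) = -30*h^2 + h*o + o^2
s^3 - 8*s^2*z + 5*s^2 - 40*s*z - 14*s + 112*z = (s - 2)*(s + 7)*(s - 8*z)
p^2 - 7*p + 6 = (p - 6)*(p - 1)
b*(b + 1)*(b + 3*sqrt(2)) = b^3 + b^2 + 3*sqrt(2)*b^2 + 3*sqrt(2)*b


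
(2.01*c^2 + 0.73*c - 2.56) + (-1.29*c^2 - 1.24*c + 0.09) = 0.72*c^2 - 0.51*c - 2.47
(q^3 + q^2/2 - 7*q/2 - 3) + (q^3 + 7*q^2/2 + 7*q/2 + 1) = 2*q^3 + 4*q^2 - 2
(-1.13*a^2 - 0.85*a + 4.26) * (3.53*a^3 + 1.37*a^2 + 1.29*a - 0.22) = -3.9889*a^5 - 4.5486*a^4 + 12.4156*a^3 + 4.9883*a^2 + 5.6824*a - 0.9372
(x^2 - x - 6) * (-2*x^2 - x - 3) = -2*x^4 + x^3 + 10*x^2 + 9*x + 18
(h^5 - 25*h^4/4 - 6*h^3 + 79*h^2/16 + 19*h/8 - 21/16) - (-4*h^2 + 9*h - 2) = h^5 - 25*h^4/4 - 6*h^3 + 143*h^2/16 - 53*h/8 + 11/16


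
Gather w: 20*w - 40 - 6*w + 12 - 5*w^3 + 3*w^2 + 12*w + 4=-5*w^3 + 3*w^2 + 26*w - 24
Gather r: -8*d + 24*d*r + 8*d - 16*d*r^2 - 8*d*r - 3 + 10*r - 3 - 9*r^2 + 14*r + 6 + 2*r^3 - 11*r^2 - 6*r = 2*r^3 + r^2*(-16*d - 20) + r*(16*d + 18)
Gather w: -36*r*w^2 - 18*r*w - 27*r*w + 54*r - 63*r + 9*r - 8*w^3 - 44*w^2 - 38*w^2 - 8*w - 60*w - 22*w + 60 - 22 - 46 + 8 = -8*w^3 + w^2*(-36*r - 82) + w*(-45*r - 90)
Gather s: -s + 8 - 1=7 - s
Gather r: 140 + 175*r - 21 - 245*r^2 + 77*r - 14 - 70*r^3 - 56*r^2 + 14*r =-70*r^3 - 301*r^2 + 266*r + 105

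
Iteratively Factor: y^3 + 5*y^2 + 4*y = (y + 4)*(y^2 + y) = y*(y + 4)*(y + 1)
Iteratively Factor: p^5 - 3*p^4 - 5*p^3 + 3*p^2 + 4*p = (p - 4)*(p^4 + p^3 - p^2 - p) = (p - 4)*(p + 1)*(p^3 - p) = (p - 4)*(p + 1)^2*(p^2 - p) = (p - 4)*(p - 1)*(p + 1)^2*(p)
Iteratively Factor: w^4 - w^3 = (w - 1)*(w^3) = w*(w - 1)*(w^2) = w^2*(w - 1)*(w)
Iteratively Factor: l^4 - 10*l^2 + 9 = (l + 3)*(l^3 - 3*l^2 - l + 3) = (l - 3)*(l + 3)*(l^2 - 1) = (l - 3)*(l + 1)*(l + 3)*(l - 1)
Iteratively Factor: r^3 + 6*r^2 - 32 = (r - 2)*(r^2 + 8*r + 16) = (r - 2)*(r + 4)*(r + 4)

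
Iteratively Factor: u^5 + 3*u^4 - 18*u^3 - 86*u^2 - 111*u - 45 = (u + 3)*(u^4 - 18*u^2 - 32*u - 15) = (u - 5)*(u + 3)*(u^3 + 5*u^2 + 7*u + 3) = (u - 5)*(u + 3)^2*(u^2 + 2*u + 1) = (u - 5)*(u + 1)*(u + 3)^2*(u + 1)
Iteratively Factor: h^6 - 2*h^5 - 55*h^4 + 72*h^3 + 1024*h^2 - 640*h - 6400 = (h + 4)*(h^5 - 6*h^4 - 31*h^3 + 196*h^2 + 240*h - 1600) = (h + 4)^2*(h^4 - 10*h^3 + 9*h^2 + 160*h - 400) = (h + 4)^3*(h^3 - 14*h^2 + 65*h - 100) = (h - 5)*(h + 4)^3*(h^2 - 9*h + 20) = (h - 5)*(h - 4)*(h + 4)^3*(h - 5)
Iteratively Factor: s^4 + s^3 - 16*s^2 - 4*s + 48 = (s - 2)*(s^3 + 3*s^2 - 10*s - 24) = (s - 2)*(s + 4)*(s^2 - s - 6) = (s - 3)*(s - 2)*(s + 4)*(s + 2)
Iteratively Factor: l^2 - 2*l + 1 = (l - 1)*(l - 1)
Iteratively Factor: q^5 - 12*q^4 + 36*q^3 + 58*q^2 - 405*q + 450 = (q - 3)*(q^4 - 9*q^3 + 9*q^2 + 85*q - 150) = (q - 5)*(q - 3)*(q^3 - 4*q^2 - 11*q + 30) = (q - 5)*(q - 3)*(q - 2)*(q^2 - 2*q - 15) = (q - 5)*(q - 3)*(q - 2)*(q + 3)*(q - 5)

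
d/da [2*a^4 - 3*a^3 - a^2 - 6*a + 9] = 8*a^3 - 9*a^2 - 2*a - 6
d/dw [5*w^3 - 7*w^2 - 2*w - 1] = 15*w^2 - 14*w - 2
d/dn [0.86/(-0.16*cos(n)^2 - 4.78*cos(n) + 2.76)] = -(0.2752*cos(n) + 4.1108)*sin(n)/(0.16*cos(n)^2 + 4.78*cos(n) - 2.76)^2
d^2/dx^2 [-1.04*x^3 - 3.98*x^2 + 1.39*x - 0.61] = -6.24*x - 7.96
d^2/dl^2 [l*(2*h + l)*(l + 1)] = 4*h + 6*l + 2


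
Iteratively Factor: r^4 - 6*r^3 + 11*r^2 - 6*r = (r)*(r^3 - 6*r^2 + 11*r - 6) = r*(r - 1)*(r^2 - 5*r + 6) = r*(r - 2)*(r - 1)*(r - 3)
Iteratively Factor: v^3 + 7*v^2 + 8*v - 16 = (v + 4)*(v^2 + 3*v - 4) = (v - 1)*(v + 4)*(v + 4)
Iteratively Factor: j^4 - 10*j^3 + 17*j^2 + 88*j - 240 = (j + 3)*(j^3 - 13*j^2 + 56*j - 80) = (j - 4)*(j + 3)*(j^2 - 9*j + 20) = (j - 4)^2*(j + 3)*(j - 5)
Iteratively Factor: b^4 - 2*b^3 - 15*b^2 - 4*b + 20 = (b - 1)*(b^3 - b^2 - 16*b - 20) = (b - 5)*(b - 1)*(b^2 + 4*b + 4) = (b - 5)*(b - 1)*(b + 2)*(b + 2)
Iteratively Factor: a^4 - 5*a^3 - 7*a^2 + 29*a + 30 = (a - 3)*(a^3 - 2*a^2 - 13*a - 10) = (a - 3)*(a + 2)*(a^2 - 4*a - 5) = (a - 3)*(a + 1)*(a + 2)*(a - 5)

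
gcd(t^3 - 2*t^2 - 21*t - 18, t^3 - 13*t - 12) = t^2 + 4*t + 3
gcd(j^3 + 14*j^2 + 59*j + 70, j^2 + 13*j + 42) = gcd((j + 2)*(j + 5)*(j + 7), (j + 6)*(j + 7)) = j + 7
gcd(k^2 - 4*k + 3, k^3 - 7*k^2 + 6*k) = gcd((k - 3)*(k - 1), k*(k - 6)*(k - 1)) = k - 1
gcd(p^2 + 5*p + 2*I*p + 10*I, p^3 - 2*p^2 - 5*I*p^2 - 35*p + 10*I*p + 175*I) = p + 5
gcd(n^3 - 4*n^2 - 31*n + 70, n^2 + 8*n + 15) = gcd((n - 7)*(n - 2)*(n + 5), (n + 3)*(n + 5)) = n + 5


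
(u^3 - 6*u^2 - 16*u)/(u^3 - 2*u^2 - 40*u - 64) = u/(u + 4)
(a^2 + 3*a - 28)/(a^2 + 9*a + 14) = (a - 4)/(a + 2)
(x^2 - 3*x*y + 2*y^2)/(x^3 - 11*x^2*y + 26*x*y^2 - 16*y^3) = 1/(x - 8*y)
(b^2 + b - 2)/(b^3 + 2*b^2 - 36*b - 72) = (b - 1)/(b^2 - 36)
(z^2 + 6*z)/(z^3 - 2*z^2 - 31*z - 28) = z*(z + 6)/(z^3 - 2*z^2 - 31*z - 28)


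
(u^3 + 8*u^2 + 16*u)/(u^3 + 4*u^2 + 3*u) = (u^2 + 8*u + 16)/(u^2 + 4*u + 3)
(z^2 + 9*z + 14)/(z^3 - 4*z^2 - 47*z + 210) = (z + 2)/(z^2 - 11*z + 30)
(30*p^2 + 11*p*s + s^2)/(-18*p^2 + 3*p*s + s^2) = (-5*p - s)/(3*p - s)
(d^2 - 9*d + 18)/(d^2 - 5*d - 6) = (d - 3)/(d + 1)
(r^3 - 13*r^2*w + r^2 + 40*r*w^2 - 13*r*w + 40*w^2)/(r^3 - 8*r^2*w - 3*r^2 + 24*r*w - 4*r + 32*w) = (r - 5*w)/(r - 4)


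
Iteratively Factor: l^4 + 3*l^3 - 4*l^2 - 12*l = (l + 3)*(l^3 - 4*l) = (l - 2)*(l + 3)*(l^2 + 2*l) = l*(l - 2)*(l + 3)*(l + 2)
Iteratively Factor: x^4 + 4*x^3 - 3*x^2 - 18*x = (x + 3)*(x^3 + x^2 - 6*x) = (x + 3)^2*(x^2 - 2*x) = (x - 2)*(x + 3)^2*(x)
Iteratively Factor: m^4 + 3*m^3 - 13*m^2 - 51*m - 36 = (m - 4)*(m^3 + 7*m^2 + 15*m + 9) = (m - 4)*(m + 3)*(m^2 + 4*m + 3) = (m - 4)*(m + 1)*(m + 3)*(m + 3)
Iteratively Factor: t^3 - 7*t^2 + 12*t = (t - 3)*(t^2 - 4*t) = (t - 4)*(t - 3)*(t)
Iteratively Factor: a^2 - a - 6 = (a - 3)*(a + 2)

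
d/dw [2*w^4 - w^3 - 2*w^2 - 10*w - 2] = 8*w^3 - 3*w^2 - 4*w - 10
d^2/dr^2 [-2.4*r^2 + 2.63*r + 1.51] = -4.80000000000000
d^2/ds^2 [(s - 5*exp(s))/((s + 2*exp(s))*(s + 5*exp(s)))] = 2*(-6*s^4*exp(s) + 22*s^3*exp(2*s) + 24*s^3*exp(s) + s^3 + 255*s^2*exp(3*s) + 60*s^2*exp(2*s) - 15*s^2*exp(s) + 375*s*exp(4*s) - 300*s*exp(3*s) - 135*s*exp(2*s) - 250*exp(5*s) - 900*exp(4*s) - 265*exp(3*s))/(s^6 + 21*s^5*exp(s) + 177*s^4*exp(2*s) + 763*s^3*exp(3*s) + 1770*s^2*exp(4*s) + 2100*s*exp(5*s) + 1000*exp(6*s))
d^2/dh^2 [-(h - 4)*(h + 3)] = -2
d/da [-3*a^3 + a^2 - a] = -9*a^2 + 2*a - 1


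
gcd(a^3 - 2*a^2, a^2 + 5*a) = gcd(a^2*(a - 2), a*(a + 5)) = a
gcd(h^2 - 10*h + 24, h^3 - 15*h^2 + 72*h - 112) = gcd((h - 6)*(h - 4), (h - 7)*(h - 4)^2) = h - 4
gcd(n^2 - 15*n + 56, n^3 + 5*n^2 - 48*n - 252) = n - 7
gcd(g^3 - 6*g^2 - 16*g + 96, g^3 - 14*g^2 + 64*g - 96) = g^2 - 10*g + 24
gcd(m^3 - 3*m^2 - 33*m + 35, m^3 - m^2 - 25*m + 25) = m^2 + 4*m - 5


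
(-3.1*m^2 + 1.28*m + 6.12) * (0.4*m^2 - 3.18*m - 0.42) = -1.24*m^4 + 10.37*m^3 - 0.3204*m^2 - 19.9992*m - 2.5704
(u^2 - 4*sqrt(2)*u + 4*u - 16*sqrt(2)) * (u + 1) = u^3 - 4*sqrt(2)*u^2 + 5*u^2 - 20*sqrt(2)*u + 4*u - 16*sqrt(2)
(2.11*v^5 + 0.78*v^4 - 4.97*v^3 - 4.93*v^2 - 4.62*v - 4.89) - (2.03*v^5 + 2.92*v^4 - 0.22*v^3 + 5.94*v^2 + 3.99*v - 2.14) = 0.0800000000000001*v^5 - 2.14*v^4 - 4.75*v^3 - 10.87*v^2 - 8.61*v - 2.75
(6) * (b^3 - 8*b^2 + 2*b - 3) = 6*b^3 - 48*b^2 + 12*b - 18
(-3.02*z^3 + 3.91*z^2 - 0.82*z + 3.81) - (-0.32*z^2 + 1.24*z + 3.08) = -3.02*z^3 + 4.23*z^2 - 2.06*z + 0.73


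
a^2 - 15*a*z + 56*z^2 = (a - 8*z)*(a - 7*z)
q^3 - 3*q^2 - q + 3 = (q - 3)*(q - 1)*(q + 1)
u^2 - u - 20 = (u - 5)*(u + 4)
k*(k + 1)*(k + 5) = k^3 + 6*k^2 + 5*k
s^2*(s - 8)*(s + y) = s^4 + s^3*y - 8*s^3 - 8*s^2*y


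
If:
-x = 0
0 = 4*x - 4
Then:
No Solution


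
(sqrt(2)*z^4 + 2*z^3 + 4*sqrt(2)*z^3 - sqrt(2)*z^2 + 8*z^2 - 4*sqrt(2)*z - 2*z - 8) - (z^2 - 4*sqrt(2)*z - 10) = sqrt(2)*z^4 + 2*z^3 + 4*sqrt(2)*z^3 - sqrt(2)*z^2 + 7*z^2 - 2*z + 2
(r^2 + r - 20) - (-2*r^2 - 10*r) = 3*r^2 + 11*r - 20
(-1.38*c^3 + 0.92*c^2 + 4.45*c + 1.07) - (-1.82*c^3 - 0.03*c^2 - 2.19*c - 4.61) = 0.44*c^3 + 0.95*c^2 + 6.64*c + 5.68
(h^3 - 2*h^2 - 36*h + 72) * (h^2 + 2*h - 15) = h^5 - 55*h^3 + 30*h^2 + 684*h - 1080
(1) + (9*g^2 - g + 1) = 9*g^2 - g + 2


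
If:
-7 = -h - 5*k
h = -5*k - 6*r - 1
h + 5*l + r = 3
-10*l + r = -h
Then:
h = 10/3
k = 11/15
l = 1/5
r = -4/3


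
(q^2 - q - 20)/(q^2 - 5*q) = (q + 4)/q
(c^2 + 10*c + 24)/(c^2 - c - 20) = (c + 6)/(c - 5)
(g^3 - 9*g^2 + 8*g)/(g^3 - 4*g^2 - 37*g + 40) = g/(g + 5)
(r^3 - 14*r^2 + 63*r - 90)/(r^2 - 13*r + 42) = (r^2 - 8*r + 15)/(r - 7)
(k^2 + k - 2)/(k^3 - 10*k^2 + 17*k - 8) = (k + 2)/(k^2 - 9*k + 8)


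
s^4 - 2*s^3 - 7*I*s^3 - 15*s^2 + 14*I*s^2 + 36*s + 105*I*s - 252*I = (s - 3)^2*(s + 4)*(s - 7*I)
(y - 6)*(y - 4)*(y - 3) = y^3 - 13*y^2 + 54*y - 72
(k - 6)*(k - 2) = k^2 - 8*k + 12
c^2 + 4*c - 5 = (c - 1)*(c + 5)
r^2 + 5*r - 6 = (r - 1)*(r + 6)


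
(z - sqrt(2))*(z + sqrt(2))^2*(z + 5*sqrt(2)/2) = z^4 + 7*sqrt(2)*z^3/2 + 3*z^2 - 7*sqrt(2)*z - 10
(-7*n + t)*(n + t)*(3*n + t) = -21*n^3 - 25*n^2*t - 3*n*t^2 + t^3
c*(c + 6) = c^2 + 6*c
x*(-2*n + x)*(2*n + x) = -4*n^2*x + x^3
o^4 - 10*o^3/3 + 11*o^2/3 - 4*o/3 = o*(o - 4/3)*(o - 1)^2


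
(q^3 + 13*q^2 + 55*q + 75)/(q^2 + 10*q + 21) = (q^2 + 10*q + 25)/(q + 7)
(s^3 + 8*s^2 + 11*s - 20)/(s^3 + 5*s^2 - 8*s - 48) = (s^2 + 4*s - 5)/(s^2 + s - 12)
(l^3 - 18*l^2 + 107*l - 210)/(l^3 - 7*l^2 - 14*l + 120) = (l - 7)/(l + 4)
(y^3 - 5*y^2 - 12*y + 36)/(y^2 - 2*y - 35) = (-y^3 + 5*y^2 + 12*y - 36)/(-y^2 + 2*y + 35)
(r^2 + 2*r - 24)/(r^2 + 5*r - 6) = (r - 4)/(r - 1)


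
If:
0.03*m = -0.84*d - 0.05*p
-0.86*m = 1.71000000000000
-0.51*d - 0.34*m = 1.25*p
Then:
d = 0.04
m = -1.99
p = 0.52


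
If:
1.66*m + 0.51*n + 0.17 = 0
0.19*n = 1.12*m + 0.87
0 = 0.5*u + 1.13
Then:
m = -0.54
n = 1.41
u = -2.26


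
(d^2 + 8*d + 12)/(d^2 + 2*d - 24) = (d + 2)/(d - 4)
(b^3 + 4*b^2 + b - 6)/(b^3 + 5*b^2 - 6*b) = (b^2 + 5*b + 6)/(b*(b + 6))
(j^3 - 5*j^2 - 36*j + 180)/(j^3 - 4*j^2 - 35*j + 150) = (j - 6)/(j - 5)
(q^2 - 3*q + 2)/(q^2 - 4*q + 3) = (q - 2)/(q - 3)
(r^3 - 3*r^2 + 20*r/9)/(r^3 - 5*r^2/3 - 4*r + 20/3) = r*(3*r - 4)/(3*(r^2 - 4))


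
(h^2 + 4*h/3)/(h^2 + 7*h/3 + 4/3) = h/(h + 1)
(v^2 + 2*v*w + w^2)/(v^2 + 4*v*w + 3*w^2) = (v + w)/(v + 3*w)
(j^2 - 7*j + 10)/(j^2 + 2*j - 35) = (j - 2)/(j + 7)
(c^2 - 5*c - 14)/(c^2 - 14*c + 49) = (c + 2)/(c - 7)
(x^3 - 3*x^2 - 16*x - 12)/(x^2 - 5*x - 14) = (x^2 - 5*x - 6)/(x - 7)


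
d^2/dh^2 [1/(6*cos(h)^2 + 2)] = 3*(-6*sin(h)^4 + sin(h)^2 + 4)/(3*cos(h)^2 + 1)^3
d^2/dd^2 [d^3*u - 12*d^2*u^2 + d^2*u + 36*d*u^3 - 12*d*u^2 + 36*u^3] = 2*u*(3*d - 12*u + 1)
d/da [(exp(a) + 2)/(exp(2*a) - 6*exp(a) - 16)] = -exp(a)/(exp(2*a) - 16*exp(a) + 64)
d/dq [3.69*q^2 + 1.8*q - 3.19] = 7.38*q + 1.8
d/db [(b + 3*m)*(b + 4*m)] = 2*b + 7*m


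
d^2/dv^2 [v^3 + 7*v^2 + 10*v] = 6*v + 14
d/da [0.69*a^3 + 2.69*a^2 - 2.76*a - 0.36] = 2.07*a^2 + 5.38*a - 2.76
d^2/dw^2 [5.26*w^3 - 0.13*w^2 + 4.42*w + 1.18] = 31.56*w - 0.26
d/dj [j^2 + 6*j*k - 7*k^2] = 2*j + 6*k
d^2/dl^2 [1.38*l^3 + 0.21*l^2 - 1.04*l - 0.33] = 8.28*l + 0.42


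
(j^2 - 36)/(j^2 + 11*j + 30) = (j - 6)/(j + 5)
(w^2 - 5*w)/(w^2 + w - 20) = w*(w - 5)/(w^2 + w - 20)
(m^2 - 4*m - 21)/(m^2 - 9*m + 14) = (m + 3)/(m - 2)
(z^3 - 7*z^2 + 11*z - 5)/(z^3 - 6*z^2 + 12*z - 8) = (z^3 - 7*z^2 + 11*z - 5)/(z^3 - 6*z^2 + 12*z - 8)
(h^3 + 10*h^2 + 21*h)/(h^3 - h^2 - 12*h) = (h + 7)/(h - 4)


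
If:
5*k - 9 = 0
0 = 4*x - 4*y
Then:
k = 9/5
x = y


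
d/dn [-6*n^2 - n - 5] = -12*n - 1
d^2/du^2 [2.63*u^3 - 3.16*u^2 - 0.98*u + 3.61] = 15.78*u - 6.32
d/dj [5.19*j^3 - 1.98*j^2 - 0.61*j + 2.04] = 15.57*j^2 - 3.96*j - 0.61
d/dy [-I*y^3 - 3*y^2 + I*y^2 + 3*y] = -3*I*y^2 + 2*y*(-3 + I) + 3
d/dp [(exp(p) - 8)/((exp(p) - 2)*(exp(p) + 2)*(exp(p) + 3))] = (-2*exp(3*p) + 21*exp(2*p) + 48*exp(p) - 44)*exp(p)/(exp(6*p) + 6*exp(5*p) + exp(4*p) - 48*exp(3*p) - 56*exp(2*p) + 96*exp(p) + 144)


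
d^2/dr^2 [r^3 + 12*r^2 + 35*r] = 6*r + 24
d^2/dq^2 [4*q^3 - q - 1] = 24*q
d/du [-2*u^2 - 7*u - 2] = -4*u - 7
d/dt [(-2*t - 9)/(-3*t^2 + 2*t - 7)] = 2*(-3*t^2 - 27*t + 16)/(9*t^4 - 12*t^3 + 46*t^2 - 28*t + 49)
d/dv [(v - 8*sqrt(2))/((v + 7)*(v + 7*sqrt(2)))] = ((-v + 8*sqrt(2))*(v + 7) + (-v + 8*sqrt(2))*(v + 7*sqrt(2)) + (v + 7)*(v + 7*sqrt(2)))/((v + 7)^2*(v + 7*sqrt(2))^2)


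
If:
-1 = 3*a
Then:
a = -1/3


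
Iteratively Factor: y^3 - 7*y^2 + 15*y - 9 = (y - 3)*(y^2 - 4*y + 3) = (y - 3)*(y - 1)*(y - 3)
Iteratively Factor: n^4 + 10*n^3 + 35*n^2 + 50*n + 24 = (n + 3)*(n^3 + 7*n^2 + 14*n + 8) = (n + 2)*(n + 3)*(n^2 + 5*n + 4) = (n + 1)*(n + 2)*(n + 3)*(n + 4)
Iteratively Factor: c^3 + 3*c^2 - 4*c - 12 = (c + 2)*(c^2 + c - 6) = (c + 2)*(c + 3)*(c - 2)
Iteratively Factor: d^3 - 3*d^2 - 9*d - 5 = (d + 1)*(d^2 - 4*d - 5) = (d + 1)^2*(d - 5)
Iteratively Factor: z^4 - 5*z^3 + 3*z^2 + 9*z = (z + 1)*(z^3 - 6*z^2 + 9*z) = (z - 3)*(z + 1)*(z^2 - 3*z) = (z - 3)^2*(z + 1)*(z)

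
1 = 1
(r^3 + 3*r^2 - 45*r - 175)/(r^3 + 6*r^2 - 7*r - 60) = (r^2 - 2*r - 35)/(r^2 + r - 12)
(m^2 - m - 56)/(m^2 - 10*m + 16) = (m + 7)/(m - 2)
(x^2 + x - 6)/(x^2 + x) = (x^2 + x - 6)/(x*(x + 1))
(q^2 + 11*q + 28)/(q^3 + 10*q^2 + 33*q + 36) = (q + 7)/(q^2 + 6*q + 9)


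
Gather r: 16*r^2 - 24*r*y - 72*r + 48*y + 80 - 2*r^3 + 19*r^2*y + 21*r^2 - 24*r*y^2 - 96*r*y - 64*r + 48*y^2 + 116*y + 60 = -2*r^3 + r^2*(19*y + 37) + r*(-24*y^2 - 120*y - 136) + 48*y^2 + 164*y + 140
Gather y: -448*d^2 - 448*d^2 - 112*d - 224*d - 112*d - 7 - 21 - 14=-896*d^2 - 448*d - 42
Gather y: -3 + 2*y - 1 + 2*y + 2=4*y - 2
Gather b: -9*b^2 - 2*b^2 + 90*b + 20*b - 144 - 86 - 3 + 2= -11*b^2 + 110*b - 231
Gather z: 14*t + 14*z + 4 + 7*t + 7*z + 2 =21*t + 21*z + 6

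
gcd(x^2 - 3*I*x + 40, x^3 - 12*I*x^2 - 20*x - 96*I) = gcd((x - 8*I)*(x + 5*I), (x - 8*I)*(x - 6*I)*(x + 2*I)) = x - 8*I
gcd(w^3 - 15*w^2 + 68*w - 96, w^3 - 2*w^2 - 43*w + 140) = w - 4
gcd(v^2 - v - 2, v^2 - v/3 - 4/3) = v + 1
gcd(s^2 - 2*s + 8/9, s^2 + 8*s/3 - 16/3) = s - 4/3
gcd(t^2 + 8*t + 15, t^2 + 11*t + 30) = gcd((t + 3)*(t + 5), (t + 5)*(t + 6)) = t + 5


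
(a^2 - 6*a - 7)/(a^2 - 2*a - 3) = (a - 7)/(a - 3)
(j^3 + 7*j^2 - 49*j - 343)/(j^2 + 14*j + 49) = j - 7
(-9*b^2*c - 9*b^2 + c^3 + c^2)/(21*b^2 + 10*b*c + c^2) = (-3*b*c - 3*b + c^2 + c)/(7*b + c)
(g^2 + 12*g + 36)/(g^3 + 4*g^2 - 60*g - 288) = 1/(g - 8)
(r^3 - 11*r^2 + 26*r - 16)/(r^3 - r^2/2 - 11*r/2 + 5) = 2*(r - 8)/(2*r + 5)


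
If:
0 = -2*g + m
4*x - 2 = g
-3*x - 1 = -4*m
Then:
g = 10/29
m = 20/29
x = 17/29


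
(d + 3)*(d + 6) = d^2 + 9*d + 18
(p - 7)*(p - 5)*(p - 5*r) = p^3 - 5*p^2*r - 12*p^2 + 60*p*r + 35*p - 175*r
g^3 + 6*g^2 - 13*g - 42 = (g - 3)*(g + 2)*(g + 7)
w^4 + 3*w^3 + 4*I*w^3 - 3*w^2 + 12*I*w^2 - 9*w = w*(w + 3)*(w + I)*(w + 3*I)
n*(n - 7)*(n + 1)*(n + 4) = n^4 - 2*n^3 - 31*n^2 - 28*n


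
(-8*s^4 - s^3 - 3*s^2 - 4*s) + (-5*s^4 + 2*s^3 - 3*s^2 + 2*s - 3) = -13*s^4 + s^3 - 6*s^2 - 2*s - 3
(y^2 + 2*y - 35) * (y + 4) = y^3 + 6*y^2 - 27*y - 140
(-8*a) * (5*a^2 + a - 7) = -40*a^3 - 8*a^2 + 56*a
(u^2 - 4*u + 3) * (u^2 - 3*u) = u^4 - 7*u^3 + 15*u^2 - 9*u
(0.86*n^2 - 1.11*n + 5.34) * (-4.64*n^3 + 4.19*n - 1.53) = -3.9904*n^5 + 5.1504*n^4 - 21.1742*n^3 - 5.9667*n^2 + 24.0729*n - 8.1702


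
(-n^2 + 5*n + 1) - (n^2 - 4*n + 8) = -2*n^2 + 9*n - 7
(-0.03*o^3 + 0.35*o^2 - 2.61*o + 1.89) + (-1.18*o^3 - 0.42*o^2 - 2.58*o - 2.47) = -1.21*o^3 - 0.07*o^2 - 5.19*o - 0.58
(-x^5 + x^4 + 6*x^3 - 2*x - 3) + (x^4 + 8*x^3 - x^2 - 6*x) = -x^5 + 2*x^4 + 14*x^3 - x^2 - 8*x - 3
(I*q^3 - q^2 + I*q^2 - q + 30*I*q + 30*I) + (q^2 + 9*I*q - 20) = I*q^3 + I*q^2 - q + 39*I*q - 20 + 30*I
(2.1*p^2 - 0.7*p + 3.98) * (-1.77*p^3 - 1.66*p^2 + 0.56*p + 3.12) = -3.717*p^5 - 2.247*p^4 - 4.7066*p^3 - 0.446799999999999*p^2 + 0.0448000000000004*p + 12.4176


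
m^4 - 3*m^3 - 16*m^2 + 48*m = m*(m - 4)*(m - 3)*(m + 4)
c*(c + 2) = c^2 + 2*c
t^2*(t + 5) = t^3 + 5*t^2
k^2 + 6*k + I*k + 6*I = (k + 6)*(k + I)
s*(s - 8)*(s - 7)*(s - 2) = s^4 - 17*s^3 + 86*s^2 - 112*s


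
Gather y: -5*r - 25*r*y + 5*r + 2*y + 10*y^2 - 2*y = -25*r*y + 10*y^2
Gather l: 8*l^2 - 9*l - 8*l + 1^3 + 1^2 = 8*l^2 - 17*l + 2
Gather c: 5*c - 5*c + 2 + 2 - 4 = 0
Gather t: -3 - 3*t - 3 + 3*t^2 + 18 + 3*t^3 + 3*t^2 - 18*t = 3*t^3 + 6*t^2 - 21*t + 12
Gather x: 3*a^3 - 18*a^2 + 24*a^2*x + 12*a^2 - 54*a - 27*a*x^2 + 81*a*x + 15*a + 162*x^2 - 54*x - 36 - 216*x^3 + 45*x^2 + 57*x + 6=3*a^3 - 6*a^2 - 39*a - 216*x^3 + x^2*(207 - 27*a) + x*(24*a^2 + 81*a + 3) - 30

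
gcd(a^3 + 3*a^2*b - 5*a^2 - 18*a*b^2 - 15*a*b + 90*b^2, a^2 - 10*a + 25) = a - 5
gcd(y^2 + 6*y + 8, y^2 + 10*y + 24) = y + 4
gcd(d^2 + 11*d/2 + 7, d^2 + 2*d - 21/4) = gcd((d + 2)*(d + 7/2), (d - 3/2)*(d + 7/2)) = d + 7/2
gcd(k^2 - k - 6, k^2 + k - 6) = 1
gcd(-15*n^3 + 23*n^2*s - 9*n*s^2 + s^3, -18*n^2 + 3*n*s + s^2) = -3*n + s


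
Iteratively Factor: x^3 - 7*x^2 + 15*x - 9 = (x - 3)*(x^2 - 4*x + 3) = (x - 3)^2*(x - 1)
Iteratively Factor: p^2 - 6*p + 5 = (p - 5)*(p - 1)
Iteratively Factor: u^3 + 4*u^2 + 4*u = (u + 2)*(u^2 + 2*u) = (u + 2)^2*(u)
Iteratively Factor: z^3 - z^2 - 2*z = (z)*(z^2 - z - 2) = z*(z + 1)*(z - 2)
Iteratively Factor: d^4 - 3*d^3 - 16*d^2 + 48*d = (d)*(d^3 - 3*d^2 - 16*d + 48) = d*(d - 3)*(d^2 - 16) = d*(d - 3)*(d + 4)*(d - 4)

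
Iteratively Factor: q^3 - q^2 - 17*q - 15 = (q - 5)*(q^2 + 4*q + 3) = (q - 5)*(q + 3)*(q + 1)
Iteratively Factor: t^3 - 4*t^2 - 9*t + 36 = (t + 3)*(t^2 - 7*t + 12) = (t - 4)*(t + 3)*(t - 3)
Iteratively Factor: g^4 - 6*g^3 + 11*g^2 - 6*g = (g - 3)*(g^3 - 3*g^2 + 2*g) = g*(g - 3)*(g^2 - 3*g + 2) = g*(g - 3)*(g - 1)*(g - 2)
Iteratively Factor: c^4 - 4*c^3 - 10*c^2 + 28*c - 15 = (c - 5)*(c^3 + c^2 - 5*c + 3) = (c - 5)*(c - 1)*(c^2 + 2*c - 3) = (c - 5)*(c - 1)^2*(c + 3)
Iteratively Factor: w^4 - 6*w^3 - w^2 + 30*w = (w - 5)*(w^3 - w^2 - 6*w) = (w - 5)*(w - 3)*(w^2 + 2*w) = (w - 5)*(w - 3)*(w + 2)*(w)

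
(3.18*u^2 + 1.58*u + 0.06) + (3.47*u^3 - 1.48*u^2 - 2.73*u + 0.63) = 3.47*u^3 + 1.7*u^2 - 1.15*u + 0.69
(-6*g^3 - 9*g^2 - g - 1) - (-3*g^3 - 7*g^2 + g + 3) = -3*g^3 - 2*g^2 - 2*g - 4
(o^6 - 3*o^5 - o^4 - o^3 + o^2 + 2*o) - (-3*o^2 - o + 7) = o^6 - 3*o^5 - o^4 - o^3 + 4*o^2 + 3*o - 7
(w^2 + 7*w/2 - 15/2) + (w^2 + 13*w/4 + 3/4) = 2*w^2 + 27*w/4 - 27/4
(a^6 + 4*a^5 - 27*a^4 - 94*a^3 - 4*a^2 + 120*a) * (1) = a^6 + 4*a^5 - 27*a^4 - 94*a^3 - 4*a^2 + 120*a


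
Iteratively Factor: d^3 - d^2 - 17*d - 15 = (d - 5)*(d^2 + 4*d + 3) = (d - 5)*(d + 1)*(d + 3)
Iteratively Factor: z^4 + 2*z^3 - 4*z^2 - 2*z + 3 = (z + 3)*(z^3 - z^2 - z + 1) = (z - 1)*(z + 3)*(z^2 - 1) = (z - 1)*(z + 1)*(z + 3)*(z - 1)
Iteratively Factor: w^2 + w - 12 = (w - 3)*(w + 4)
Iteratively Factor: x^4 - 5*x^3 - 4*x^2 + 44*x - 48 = (x - 2)*(x^3 - 3*x^2 - 10*x + 24) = (x - 2)^2*(x^2 - x - 12) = (x - 4)*(x - 2)^2*(x + 3)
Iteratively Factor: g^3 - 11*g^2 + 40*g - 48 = (g - 3)*(g^2 - 8*g + 16) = (g - 4)*(g - 3)*(g - 4)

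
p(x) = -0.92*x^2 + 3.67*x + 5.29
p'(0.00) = 3.67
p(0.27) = 6.21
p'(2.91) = -1.68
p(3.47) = 6.95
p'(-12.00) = 25.75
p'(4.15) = -3.97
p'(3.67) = -3.08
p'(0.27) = 3.17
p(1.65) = 8.84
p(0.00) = 5.29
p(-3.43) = -18.12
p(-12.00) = -171.23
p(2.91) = 8.18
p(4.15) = 4.68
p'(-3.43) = 9.98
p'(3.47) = -2.71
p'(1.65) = 0.63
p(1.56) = 8.78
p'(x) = 3.67 - 1.84*x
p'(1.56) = 0.80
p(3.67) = 6.37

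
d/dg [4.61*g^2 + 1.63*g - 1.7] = 9.22*g + 1.63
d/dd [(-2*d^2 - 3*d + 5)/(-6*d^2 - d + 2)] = (-16*d^2 + 52*d - 1)/(36*d^4 + 12*d^3 - 23*d^2 - 4*d + 4)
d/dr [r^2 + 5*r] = 2*r + 5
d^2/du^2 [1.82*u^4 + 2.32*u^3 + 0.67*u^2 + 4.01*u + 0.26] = 21.84*u^2 + 13.92*u + 1.34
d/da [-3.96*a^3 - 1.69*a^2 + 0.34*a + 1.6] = -11.88*a^2 - 3.38*a + 0.34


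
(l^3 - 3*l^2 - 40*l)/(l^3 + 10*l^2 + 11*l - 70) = l*(l - 8)/(l^2 + 5*l - 14)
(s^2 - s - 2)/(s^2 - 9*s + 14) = (s + 1)/(s - 7)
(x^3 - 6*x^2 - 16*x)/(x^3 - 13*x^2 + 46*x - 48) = x*(x + 2)/(x^2 - 5*x + 6)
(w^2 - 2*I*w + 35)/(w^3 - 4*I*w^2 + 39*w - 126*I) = (w + 5*I)/(w^2 + 3*I*w + 18)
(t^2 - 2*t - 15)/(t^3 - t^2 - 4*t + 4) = (t^2 - 2*t - 15)/(t^3 - t^2 - 4*t + 4)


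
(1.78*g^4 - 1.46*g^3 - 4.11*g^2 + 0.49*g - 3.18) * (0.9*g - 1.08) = 1.602*g^5 - 3.2364*g^4 - 2.1222*g^3 + 4.8798*g^2 - 3.3912*g + 3.4344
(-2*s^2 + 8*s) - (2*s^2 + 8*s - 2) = 2 - 4*s^2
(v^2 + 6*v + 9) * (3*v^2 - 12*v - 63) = 3*v^4 + 6*v^3 - 108*v^2 - 486*v - 567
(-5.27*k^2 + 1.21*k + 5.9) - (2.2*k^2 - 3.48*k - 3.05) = -7.47*k^2 + 4.69*k + 8.95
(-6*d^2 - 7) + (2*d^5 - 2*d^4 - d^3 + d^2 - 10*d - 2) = 2*d^5 - 2*d^4 - d^3 - 5*d^2 - 10*d - 9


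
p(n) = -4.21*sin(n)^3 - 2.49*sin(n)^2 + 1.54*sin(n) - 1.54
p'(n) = -12.63*sin(n)^2*cos(n) - 4.98*sin(n)*cos(n) + 1.54*cos(n)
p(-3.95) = -3.32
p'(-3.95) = 5.99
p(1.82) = -6.22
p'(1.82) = 3.74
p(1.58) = -6.70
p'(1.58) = 0.15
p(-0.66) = -2.45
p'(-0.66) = -0.12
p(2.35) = -3.22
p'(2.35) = 5.90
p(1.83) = -6.18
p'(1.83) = 3.86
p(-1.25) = -1.65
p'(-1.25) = -1.61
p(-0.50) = -2.39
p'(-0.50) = 0.90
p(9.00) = -1.62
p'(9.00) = 2.42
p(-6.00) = -1.40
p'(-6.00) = -0.80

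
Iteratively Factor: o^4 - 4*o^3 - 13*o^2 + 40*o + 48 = (o - 4)*(o^3 - 13*o - 12) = (o - 4)*(o + 1)*(o^2 - o - 12) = (o - 4)^2*(o + 1)*(o + 3)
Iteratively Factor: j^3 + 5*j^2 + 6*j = (j + 2)*(j^2 + 3*j) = j*(j + 2)*(j + 3)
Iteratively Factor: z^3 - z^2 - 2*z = (z + 1)*(z^2 - 2*z) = (z - 2)*(z + 1)*(z)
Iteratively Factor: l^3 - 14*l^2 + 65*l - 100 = (l - 5)*(l^2 - 9*l + 20) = (l - 5)*(l - 4)*(l - 5)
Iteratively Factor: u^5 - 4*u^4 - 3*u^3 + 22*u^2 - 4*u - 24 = (u - 3)*(u^4 - u^3 - 6*u^2 + 4*u + 8) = (u - 3)*(u + 2)*(u^3 - 3*u^2 + 4) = (u - 3)*(u - 2)*(u + 2)*(u^2 - u - 2) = (u - 3)*(u - 2)^2*(u + 2)*(u + 1)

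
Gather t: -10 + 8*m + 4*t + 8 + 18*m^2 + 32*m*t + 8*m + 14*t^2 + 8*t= 18*m^2 + 16*m + 14*t^2 + t*(32*m + 12) - 2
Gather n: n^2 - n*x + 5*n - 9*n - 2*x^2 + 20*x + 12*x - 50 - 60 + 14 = n^2 + n*(-x - 4) - 2*x^2 + 32*x - 96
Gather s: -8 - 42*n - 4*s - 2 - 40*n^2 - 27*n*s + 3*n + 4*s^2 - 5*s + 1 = -40*n^2 - 39*n + 4*s^2 + s*(-27*n - 9) - 9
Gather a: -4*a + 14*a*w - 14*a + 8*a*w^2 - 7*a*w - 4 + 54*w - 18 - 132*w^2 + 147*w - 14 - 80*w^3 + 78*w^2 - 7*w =a*(8*w^2 + 7*w - 18) - 80*w^3 - 54*w^2 + 194*w - 36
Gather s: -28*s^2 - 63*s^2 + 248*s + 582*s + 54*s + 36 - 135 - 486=-91*s^2 + 884*s - 585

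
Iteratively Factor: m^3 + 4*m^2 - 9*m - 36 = (m + 3)*(m^2 + m - 12) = (m - 3)*(m + 3)*(m + 4)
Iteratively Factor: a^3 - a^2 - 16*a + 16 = (a - 1)*(a^2 - 16) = (a - 1)*(a + 4)*(a - 4)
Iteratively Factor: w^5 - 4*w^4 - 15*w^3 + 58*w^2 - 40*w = (w - 5)*(w^4 + w^3 - 10*w^2 + 8*w) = (w - 5)*(w - 1)*(w^3 + 2*w^2 - 8*w) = (w - 5)*(w - 2)*(w - 1)*(w^2 + 4*w) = (w - 5)*(w - 2)*(w - 1)*(w + 4)*(w)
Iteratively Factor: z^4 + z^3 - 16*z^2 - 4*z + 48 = (z + 2)*(z^3 - z^2 - 14*z + 24) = (z - 3)*(z + 2)*(z^2 + 2*z - 8) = (z - 3)*(z - 2)*(z + 2)*(z + 4)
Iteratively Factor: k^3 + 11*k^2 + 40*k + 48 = (k + 4)*(k^2 + 7*k + 12) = (k + 3)*(k + 4)*(k + 4)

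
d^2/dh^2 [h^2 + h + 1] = 2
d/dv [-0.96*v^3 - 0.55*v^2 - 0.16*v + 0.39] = -2.88*v^2 - 1.1*v - 0.16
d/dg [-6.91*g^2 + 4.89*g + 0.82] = 4.89 - 13.82*g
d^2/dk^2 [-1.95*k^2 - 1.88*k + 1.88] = -3.90000000000000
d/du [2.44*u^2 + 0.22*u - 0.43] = 4.88*u + 0.22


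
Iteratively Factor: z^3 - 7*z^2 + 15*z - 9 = (z - 3)*(z^2 - 4*z + 3) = (z - 3)*(z - 1)*(z - 3)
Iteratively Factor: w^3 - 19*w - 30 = (w + 2)*(w^2 - 2*w - 15) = (w + 2)*(w + 3)*(w - 5)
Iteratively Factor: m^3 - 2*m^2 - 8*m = (m)*(m^2 - 2*m - 8) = m*(m - 4)*(m + 2)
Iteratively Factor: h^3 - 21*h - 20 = (h + 4)*(h^2 - 4*h - 5) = (h - 5)*(h + 4)*(h + 1)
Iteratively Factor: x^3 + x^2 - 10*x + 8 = (x + 4)*(x^2 - 3*x + 2) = (x - 1)*(x + 4)*(x - 2)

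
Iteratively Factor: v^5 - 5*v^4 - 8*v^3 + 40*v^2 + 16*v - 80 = (v - 2)*(v^4 - 3*v^3 - 14*v^2 + 12*v + 40) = (v - 2)^2*(v^3 - v^2 - 16*v - 20) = (v - 5)*(v - 2)^2*(v^2 + 4*v + 4) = (v - 5)*(v - 2)^2*(v + 2)*(v + 2)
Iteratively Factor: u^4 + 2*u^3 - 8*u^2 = (u + 4)*(u^3 - 2*u^2) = (u - 2)*(u + 4)*(u^2) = u*(u - 2)*(u + 4)*(u)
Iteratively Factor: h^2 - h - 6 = (h - 3)*(h + 2)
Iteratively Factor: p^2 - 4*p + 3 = (p - 3)*(p - 1)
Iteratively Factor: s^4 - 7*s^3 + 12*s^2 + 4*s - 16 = (s - 2)*(s^3 - 5*s^2 + 2*s + 8) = (s - 2)^2*(s^2 - 3*s - 4) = (s - 4)*(s - 2)^2*(s + 1)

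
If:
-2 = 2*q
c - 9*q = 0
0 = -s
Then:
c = -9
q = -1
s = 0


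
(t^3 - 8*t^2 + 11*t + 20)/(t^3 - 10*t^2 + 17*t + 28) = (t - 5)/(t - 7)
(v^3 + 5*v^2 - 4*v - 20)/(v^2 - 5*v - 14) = (v^2 + 3*v - 10)/(v - 7)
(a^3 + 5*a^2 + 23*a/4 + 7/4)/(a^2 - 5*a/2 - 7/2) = (4*a^2 + 16*a + 7)/(2*(2*a - 7))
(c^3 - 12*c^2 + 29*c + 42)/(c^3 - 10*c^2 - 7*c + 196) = (c^2 - 5*c - 6)/(c^2 - 3*c - 28)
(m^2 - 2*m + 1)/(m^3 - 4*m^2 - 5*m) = (-m^2 + 2*m - 1)/(m*(-m^2 + 4*m + 5))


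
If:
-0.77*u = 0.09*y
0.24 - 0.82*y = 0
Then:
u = -0.03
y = 0.29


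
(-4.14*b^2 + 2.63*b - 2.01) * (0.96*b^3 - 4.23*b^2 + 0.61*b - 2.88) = -3.9744*b^5 + 20.037*b^4 - 15.5799*b^3 + 22.0298*b^2 - 8.8005*b + 5.7888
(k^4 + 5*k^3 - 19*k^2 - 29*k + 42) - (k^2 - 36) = k^4 + 5*k^3 - 20*k^2 - 29*k + 78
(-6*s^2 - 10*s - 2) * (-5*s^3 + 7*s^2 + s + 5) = 30*s^5 + 8*s^4 - 66*s^3 - 54*s^2 - 52*s - 10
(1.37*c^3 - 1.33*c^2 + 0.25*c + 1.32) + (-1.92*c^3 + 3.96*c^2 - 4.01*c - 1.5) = -0.55*c^3 + 2.63*c^2 - 3.76*c - 0.18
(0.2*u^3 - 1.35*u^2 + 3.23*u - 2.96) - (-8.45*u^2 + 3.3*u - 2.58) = 0.2*u^3 + 7.1*u^2 - 0.0699999999999998*u - 0.38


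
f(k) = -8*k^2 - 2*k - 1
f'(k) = -16*k - 2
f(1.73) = -28.40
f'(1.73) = -29.68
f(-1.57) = -17.58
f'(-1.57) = 23.12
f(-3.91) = -115.48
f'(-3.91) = 60.56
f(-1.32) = -12.30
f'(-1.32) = 19.12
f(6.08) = -308.89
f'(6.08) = -99.28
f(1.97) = -35.99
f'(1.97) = -33.52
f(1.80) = -30.52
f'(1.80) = -30.80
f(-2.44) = -43.75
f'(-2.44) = 37.04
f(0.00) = -1.00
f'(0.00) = -2.00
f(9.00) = -667.00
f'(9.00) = -146.00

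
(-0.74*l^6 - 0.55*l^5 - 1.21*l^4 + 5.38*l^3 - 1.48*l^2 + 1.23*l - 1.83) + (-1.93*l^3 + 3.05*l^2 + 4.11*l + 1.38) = -0.74*l^6 - 0.55*l^5 - 1.21*l^4 + 3.45*l^3 + 1.57*l^2 + 5.34*l - 0.45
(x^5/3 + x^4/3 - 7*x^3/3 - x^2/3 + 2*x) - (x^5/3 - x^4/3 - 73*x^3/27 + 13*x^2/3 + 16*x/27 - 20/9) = 2*x^4/3 + 10*x^3/27 - 14*x^2/3 + 38*x/27 + 20/9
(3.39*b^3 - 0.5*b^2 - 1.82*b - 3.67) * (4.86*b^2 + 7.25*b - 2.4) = 16.4754*b^5 + 22.1475*b^4 - 20.6062*b^3 - 29.8312*b^2 - 22.2395*b + 8.808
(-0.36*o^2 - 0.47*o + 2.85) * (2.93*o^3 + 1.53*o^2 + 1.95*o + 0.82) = -1.0548*o^5 - 1.9279*o^4 + 6.9294*o^3 + 3.1488*o^2 + 5.1721*o + 2.337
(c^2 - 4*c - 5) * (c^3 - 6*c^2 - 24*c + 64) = c^5 - 10*c^4 - 5*c^3 + 190*c^2 - 136*c - 320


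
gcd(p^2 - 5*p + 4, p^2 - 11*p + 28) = p - 4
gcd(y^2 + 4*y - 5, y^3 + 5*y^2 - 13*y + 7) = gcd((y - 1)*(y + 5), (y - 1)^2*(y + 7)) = y - 1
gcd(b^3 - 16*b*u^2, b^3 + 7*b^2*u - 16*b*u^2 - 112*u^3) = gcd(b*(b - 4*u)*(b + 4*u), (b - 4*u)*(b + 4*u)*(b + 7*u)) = -b^2 + 16*u^2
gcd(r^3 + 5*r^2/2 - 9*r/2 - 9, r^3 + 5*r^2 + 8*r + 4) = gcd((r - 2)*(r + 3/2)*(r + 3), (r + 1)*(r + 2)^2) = 1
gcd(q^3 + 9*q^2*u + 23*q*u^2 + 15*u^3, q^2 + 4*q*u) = 1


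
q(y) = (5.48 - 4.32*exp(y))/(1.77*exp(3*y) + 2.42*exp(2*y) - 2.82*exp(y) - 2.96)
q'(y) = (5.48 - 4.32*exp(y))*(-5.31*exp(3*y) - 4.84*exp(2*y) + 2.82*exp(y))/(1.77*exp(3*y) + 2.42*exp(2*y) - 2.82*exp(y) - 2.96)^2 - 4.32*exp(y)/(1.77*exp(3*y) + 2.42*exp(2*y) - 2.82*exp(y) - 2.96)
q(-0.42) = -0.81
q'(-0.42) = 0.44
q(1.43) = -0.08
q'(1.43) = 0.12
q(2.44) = -0.01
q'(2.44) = 0.03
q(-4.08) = -1.80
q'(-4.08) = 0.05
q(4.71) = -0.00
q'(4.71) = 0.00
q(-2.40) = -1.59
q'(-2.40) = 0.23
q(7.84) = -0.00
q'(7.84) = 0.00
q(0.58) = -0.23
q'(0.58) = 0.16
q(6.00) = 0.00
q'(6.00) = 0.00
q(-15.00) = -1.85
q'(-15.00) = 0.00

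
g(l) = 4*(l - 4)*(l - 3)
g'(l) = 8*l - 28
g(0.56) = 33.57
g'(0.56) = -23.52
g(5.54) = 15.65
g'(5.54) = 16.32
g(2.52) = 2.84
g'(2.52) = -7.84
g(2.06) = 7.29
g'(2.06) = -11.52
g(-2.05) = 122.21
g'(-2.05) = -44.40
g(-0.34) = 57.98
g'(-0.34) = -30.72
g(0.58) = 33.11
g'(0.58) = -23.36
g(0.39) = 37.69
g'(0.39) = -24.88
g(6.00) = 24.00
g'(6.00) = 20.00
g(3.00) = 0.00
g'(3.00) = -4.00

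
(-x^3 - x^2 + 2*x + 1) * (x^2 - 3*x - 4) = -x^5 + 2*x^4 + 9*x^3 - x^2 - 11*x - 4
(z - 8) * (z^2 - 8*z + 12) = z^3 - 16*z^2 + 76*z - 96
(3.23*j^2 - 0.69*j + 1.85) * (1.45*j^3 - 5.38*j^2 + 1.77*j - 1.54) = 4.6835*j^5 - 18.3779*j^4 + 12.1118*j^3 - 16.1485*j^2 + 4.3371*j - 2.849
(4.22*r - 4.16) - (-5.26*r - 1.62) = 9.48*r - 2.54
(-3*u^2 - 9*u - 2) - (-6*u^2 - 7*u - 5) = 3*u^2 - 2*u + 3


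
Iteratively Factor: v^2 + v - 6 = (v - 2)*(v + 3)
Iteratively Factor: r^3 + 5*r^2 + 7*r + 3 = (r + 1)*(r^2 + 4*r + 3) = (r + 1)^2*(r + 3)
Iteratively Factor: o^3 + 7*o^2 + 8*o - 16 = (o + 4)*(o^2 + 3*o - 4) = (o - 1)*(o + 4)*(o + 4)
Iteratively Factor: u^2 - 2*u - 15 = (u - 5)*(u + 3)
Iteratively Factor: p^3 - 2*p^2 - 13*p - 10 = (p + 1)*(p^2 - 3*p - 10) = (p + 1)*(p + 2)*(p - 5)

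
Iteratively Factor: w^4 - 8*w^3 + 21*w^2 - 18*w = (w)*(w^3 - 8*w^2 + 21*w - 18) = w*(w - 3)*(w^2 - 5*w + 6) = w*(w - 3)^2*(w - 2)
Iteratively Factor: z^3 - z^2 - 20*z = (z + 4)*(z^2 - 5*z) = z*(z + 4)*(z - 5)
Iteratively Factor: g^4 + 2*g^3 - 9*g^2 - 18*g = (g + 3)*(g^3 - g^2 - 6*g) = (g + 2)*(g + 3)*(g^2 - 3*g) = (g - 3)*(g + 2)*(g + 3)*(g)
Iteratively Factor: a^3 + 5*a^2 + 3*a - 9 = (a + 3)*(a^2 + 2*a - 3) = (a + 3)^2*(a - 1)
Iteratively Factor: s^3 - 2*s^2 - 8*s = (s + 2)*(s^2 - 4*s) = (s - 4)*(s + 2)*(s)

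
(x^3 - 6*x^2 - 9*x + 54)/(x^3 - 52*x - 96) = (-x^3 + 6*x^2 + 9*x - 54)/(-x^3 + 52*x + 96)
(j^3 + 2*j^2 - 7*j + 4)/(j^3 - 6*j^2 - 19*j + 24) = (j^2 + 3*j - 4)/(j^2 - 5*j - 24)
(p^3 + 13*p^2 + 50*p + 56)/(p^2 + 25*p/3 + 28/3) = 3*(p^2 + 6*p + 8)/(3*p + 4)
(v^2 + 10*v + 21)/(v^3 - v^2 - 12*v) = (v + 7)/(v*(v - 4))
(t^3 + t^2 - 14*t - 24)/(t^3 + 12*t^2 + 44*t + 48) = (t^2 - t - 12)/(t^2 + 10*t + 24)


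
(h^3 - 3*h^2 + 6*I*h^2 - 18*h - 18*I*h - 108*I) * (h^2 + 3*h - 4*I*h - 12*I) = h^5 + 2*I*h^4 - 3*h^3 - 54*h^2 - 54*I*h^2 - 648*h - 108*I*h - 1296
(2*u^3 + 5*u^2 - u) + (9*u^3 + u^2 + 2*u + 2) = 11*u^3 + 6*u^2 + u + 2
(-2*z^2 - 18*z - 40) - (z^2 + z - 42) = -3*z^2 - 19*z + 2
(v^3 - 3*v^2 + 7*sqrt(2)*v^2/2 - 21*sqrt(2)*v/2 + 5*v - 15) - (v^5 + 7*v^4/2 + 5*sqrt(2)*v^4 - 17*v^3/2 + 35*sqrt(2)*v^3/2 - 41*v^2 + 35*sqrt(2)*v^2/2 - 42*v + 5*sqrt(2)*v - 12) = -v^5 - 5*sqrt(2)*v^4 - 7*v^4/2 - 35*sqrt(2)*v^3/2 + 19*v^3/2 - 14*sqrt(2)*v^2 + 38*v^2 - 31*sqrt(2)*v/2 + 47*v - 3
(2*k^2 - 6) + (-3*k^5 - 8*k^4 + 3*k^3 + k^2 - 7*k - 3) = -3*k^5 - 8*k^4 + 3*k^3 + 3*k^2 - 7*k - 9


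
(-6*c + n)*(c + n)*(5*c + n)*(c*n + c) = -30*c^4*n - 30*c^4 - 31*c^3*n^2 - 31*c^3*n + c*n^4 + c*n^3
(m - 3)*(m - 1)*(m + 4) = m^3 - 13*m + 12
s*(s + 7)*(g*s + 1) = g*s^3 + 7*g*s^2 + s^2 + 7*s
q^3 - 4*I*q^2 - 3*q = q*(q - 3*I)*(q - I)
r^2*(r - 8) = r^3 - 8*r^2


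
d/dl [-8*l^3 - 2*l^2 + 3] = 4*l*(-6*l - 1)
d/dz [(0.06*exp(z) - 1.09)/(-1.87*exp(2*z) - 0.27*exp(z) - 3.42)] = (0.1122*exp(2*z) - 4.0766*exp(z) - 0.4995)*exp(z)/(3.4969*exp(4*z) + 1.0098*exp(3*z) + 12.8637*exp(2*z) + 1.8468*exp(z) + 11.6964)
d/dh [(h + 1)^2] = 2*h + 2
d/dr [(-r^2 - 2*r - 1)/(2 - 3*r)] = (3*r^2 - 4*r - 7)/(9*r^2 - 12*r + 4)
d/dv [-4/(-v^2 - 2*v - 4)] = 8*(-v - 1)/(v^2 + 2*v + 4)^2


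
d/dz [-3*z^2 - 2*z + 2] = -6*z - 2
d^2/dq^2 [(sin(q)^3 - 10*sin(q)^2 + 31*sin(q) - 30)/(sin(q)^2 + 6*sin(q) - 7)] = (-sin(q)^6 - 19*sin(q)^5 - 240*sin(q)^4 + 1168*sin(q)^3 - 1027*sin(q)^2 + 699*sin(q) + 956)/((sin(q) - 1)^2*(sin(q) + 7)^3)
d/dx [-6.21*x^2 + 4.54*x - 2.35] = 4.54 - 12.42*x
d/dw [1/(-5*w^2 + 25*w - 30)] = (2*w - 5)/(5*(w^2 - 5*w + 6)^2)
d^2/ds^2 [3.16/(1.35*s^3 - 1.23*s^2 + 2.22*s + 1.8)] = ((7.7736 - 25.596*s)*(1.35*s^3 - 1.23*s^2 + 2.22*s + 1.8) + 3.16*(4.05*s^2 - 2.46*s + 2.22)*(8.1*s^2 - 4.92*s + 4.44))/(1.35*s^3 - 1.23*s^2 + 2.22*s + 1.8)^3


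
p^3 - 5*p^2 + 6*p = p*(p - 3)*(p - 2)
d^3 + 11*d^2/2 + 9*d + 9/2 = (d + 1)*(d + 3/2)*(d + 3)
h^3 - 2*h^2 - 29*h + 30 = (h - 6)*(h - 1)*(h + 5)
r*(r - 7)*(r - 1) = r^3 - 8*r^2 + 7*r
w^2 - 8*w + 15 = (w - 5)*(w - 3)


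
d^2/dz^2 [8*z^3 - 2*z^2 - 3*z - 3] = 48*z - 4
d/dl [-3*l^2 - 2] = -6*l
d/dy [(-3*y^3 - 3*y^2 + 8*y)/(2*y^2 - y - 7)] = 2*(-3*y^4 + 3*y^3 + 25*y^2 + 21*y - 28)/(4*y^4 - 4*y^3 - 27*y^2 + 14*y + 49)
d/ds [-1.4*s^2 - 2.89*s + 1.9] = -2.8*s - 2.89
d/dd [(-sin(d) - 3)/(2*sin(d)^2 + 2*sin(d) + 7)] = (12*sin(d) - cos(2*d))*cos(d)/(2*sin(d) - cos(2*d) + 8)^2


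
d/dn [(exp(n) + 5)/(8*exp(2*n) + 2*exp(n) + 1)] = (-2*(exp(n) + 5)*(8*exp(n) + 1) + 8*exp(2*n) + 2*exp(n) + 1)*exp(n)/(8*exp(2*n) + 2*exp(n) + 1)^2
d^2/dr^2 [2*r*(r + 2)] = 4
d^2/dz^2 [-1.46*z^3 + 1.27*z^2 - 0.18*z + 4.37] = 2.54 - 8.76*z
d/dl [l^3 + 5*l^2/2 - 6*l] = 3*l^2 + 5*l - 6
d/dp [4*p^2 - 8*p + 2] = 8*p - 8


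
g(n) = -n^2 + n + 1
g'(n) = 1 - 2*n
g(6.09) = -30.00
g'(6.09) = -11.18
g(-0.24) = 0.70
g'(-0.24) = 1.48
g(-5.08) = -29.89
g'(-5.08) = 11.16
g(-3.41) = -14.04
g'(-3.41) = 7.82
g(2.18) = -1.57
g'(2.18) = -3.36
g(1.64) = -0.05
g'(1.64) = -2.28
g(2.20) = -1.64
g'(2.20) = -3.40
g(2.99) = -4.95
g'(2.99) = -4.98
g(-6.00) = -41.00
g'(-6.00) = 13.00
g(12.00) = -131.00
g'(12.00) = -23.00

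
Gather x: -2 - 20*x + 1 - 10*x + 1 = -30*x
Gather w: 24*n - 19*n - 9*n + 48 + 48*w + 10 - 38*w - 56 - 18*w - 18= -4*n - 8*w - 16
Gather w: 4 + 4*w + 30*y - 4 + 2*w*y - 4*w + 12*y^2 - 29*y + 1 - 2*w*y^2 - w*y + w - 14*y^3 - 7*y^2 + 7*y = w*(-2*y^2 + y + 1) - 14*y^3 + 5*y^2 + 8*y + 1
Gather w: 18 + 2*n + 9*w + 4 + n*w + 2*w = 2*n + w*(n + 11) + 22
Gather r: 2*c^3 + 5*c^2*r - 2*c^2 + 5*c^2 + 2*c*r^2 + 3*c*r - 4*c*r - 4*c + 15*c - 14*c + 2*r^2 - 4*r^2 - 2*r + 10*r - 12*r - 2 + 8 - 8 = 2*c^3 + 3*c^2 - 3*c + r^2*(2*c - 2) + r*(5*c^2 - c - 4) - 2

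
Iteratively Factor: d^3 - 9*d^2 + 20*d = (d)*(d^2 - 9*d + 20) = d*(d - 4)*(d - 5)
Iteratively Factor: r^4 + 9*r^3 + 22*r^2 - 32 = (r + 4)*(r^3 + 5*r^2 + 2*r - 8) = (r + 4)^2*(r^2 + r - 2) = (r - 1)*(r + 4)^2*(r + 2)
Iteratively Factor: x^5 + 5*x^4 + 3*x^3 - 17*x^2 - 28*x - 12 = (x + 2)*(x^4 + 3*x^3 - 3*x^2 - 11*x - 6) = (x + 2)*(x + 3)*(x^3 - 3*x - 2) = (x + 1)*(x + 2)*(x + 3)*(x^2 - x - 2) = (x - 2)*(x + 1)*(x + 2)*(x + 3)*(x + 1)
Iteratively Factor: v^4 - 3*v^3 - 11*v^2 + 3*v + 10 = (v - 5)*(v^3 + 2*v^2 - v - 2) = (v - 5)*(v + 1)*(v^2 + v - 2) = (v - 5)*(v - 1)*(v + 1)*(v + 2)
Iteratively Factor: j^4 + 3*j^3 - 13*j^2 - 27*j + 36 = (j + 3)*(j^3 - 13*j + 12) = (j - 3)*(j + 3)*(j^2 + 3*j - 4) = (j - 3)*(j + 3)*(j + 4)*(j - 1)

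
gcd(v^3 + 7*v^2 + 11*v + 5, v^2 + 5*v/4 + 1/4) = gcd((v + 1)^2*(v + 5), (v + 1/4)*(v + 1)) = v + 1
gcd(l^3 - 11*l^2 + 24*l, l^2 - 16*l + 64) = l - 8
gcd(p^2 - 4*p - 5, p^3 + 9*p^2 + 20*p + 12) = p + 1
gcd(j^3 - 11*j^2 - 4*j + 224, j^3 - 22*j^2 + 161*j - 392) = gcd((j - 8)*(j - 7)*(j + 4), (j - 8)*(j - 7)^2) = j^2 - 15*j + 56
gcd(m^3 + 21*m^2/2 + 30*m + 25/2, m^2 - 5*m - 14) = 1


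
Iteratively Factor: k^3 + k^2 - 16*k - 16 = (k - 4)*(k^2 + 5*k + 4) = (k - 4)*(k + 4)*(k + 1)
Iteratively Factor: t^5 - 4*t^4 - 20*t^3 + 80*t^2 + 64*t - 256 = (t - 2)*(t^4 - 2*t^3 - 24*t^2 + 32*t + 128) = (t - 2)*(t + 4)*(t^3 - 6*t^2 + 32) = (t - 2)*(t + 2)*(t + 4)*(t^2 - 8*t + 16) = (t - 4)*(t - 2)*(t + 2)*(t + 4)*(t - 4)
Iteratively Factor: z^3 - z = (z - 1)*(z^2 + z) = z*(z - 1)*(z + 1)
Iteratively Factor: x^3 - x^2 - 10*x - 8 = (x + 1)*(x^2 - 2*x - 8) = (x + 1)*(x + 2)*(x - 4)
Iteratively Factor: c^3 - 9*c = (c + 3)*(c^2 - 3*c) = c*(c + 3)*(c - 3)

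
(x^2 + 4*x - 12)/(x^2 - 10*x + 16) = (x + 6)/(x - 8)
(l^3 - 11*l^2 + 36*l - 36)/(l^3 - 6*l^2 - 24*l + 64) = (l^2 - 9*l + 18)/(l^2 - 4*l - 32)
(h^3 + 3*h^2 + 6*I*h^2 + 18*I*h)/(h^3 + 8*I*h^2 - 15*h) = (h^2 + h*(3 + 6*I) + 18*I)/(h^2 + 8*I*h - 15)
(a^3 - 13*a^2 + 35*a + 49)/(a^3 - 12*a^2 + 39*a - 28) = (a^2 - 6*a - 7)/(a^2 - 5*a + 4)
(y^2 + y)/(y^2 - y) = (y + 1)/(y - 1)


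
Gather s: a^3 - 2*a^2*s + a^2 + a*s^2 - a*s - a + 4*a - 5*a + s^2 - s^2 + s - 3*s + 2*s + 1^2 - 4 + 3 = a^3 + a^2 + a*s^2 - 2*a + s*(-2*a^2 - a)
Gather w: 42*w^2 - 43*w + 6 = 42*w^2 - 43*w + 6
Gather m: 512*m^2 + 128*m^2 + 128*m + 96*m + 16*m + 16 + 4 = 640*m^2 + 240*m + 20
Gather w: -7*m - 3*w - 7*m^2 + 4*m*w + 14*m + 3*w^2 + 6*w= -7*m^2 + 7*m + 3*w^2 + w*(4*m + 3)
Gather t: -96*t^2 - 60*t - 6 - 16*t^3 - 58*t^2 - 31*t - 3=-16*t^3 - 154*t^2 - 91*t - 9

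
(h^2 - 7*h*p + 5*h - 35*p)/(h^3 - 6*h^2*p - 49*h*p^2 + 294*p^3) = (-h - 5)/(-h^2 - h*p + 42*p^2)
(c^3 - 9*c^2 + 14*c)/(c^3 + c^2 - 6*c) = (c - 7)/(c + 3)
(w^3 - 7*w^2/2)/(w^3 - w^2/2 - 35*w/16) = 8*w*(7 - 2*w)/(-16*w^2 + 8*w + 35)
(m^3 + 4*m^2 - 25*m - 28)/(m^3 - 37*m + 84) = (m + 1)/(m - 3)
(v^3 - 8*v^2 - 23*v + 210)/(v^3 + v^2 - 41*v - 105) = (v - 6)/(v + 3)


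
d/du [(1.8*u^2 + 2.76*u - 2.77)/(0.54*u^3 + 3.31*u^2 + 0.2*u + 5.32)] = (-0.972*u^4 - 2.9808*u^3 - 4.2882*u^2 + 37.4894*u + 15.2372)/(0.2916*u^6 + 3.5748*u^5 + 11.1721*u^4 + 7.0696*u^3 + 35.2584*u^2 + 2.128*u + 28.3024)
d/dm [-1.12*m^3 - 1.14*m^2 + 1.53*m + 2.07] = -3.36*m^2 - 2.28*m + 1.53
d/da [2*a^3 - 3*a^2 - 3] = 6*a*(a - 1)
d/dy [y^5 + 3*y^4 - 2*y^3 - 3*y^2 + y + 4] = 5*y^4 + 12*y^3 - 6*y^2 - 6*y + 1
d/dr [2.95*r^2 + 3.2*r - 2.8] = 5.9*r + 3.2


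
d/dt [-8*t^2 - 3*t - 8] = -16*t - 3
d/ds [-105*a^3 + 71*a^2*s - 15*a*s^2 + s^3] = 71*a^2 - 30*a*s + 3*s^2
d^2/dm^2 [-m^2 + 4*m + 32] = -2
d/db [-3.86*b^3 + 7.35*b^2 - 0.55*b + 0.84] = -11.58*b^2 + 14.7*b - 0.55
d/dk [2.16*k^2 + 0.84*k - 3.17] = 4.32*k + 0.84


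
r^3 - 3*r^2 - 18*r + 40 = (r - 5)*(r - 2)*(r + 4)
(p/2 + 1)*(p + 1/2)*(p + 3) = p^3/2 + 11*p^2/4 + 17*p/4 + 3/2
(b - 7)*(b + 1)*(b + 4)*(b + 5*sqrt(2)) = b^4 - 2*b^3 + 5*sqrt(2)*b^3 - 31*b^2 - 10*sqrt(2)*b^2 - 155*sqrt(2)*b - 28*b - 140*sqrt(2)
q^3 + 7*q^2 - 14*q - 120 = (q - 4)*(q + 5)*(q + 6)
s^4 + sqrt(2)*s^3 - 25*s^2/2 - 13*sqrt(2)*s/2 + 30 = (s - 2*sqrt(2))*(s - sqrt(2))*(s + 3*sqrt(2)/2)*(s + 5*sqrt(2)/2)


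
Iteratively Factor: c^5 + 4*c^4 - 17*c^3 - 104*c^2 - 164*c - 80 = (c - 5)*(c^4 + 9*c^3 + 28*c^2 + 36*c + 16) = (c - 5)*(c + 2)*(c^3 + 7*c^2 + 14*c + 8) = (c - 5)*(c + 2)*(c + 4)*(c^2 + 3*c + 2) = (c - 5)*(c + 1)*(c + 2)*(c + 4)*(c + 2)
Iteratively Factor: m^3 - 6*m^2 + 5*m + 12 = (m + 1)*(m^2 - 7*m + 12) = (m - 4)*(m + 1)*(m - 3)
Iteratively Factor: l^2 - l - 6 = (l - 3)*(l + 2)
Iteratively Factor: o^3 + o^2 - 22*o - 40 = (o + 2)*(o^2 - o - 20) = (o - 5)*(o + 2)*(o + 4)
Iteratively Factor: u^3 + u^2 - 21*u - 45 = (u + 3)*(u^2 - 2*u - 15) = (u + 3)^2*(u - 5)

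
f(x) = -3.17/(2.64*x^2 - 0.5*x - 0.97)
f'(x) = -3.17*(0.5 - 5.28*x)/(2.64*x^2 - 0.5*x - 0.97)^2 = (16.7376*x - 1.585)/(-2.64*x^2 + 0.5*x + 0.97)^2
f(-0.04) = 3.35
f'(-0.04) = -2.52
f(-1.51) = -0.55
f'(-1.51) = -0.80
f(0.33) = 3.74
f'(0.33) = 5.48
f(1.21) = -1.38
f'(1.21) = 3.56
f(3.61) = -0.10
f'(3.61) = 0.06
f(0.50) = 5.66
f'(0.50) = 21.63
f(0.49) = 5.45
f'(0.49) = 19.59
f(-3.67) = -0.09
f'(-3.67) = -0.05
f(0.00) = 3.27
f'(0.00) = -1.68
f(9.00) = -0.02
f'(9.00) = 0.00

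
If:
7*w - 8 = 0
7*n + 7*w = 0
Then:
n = -8/7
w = 8/7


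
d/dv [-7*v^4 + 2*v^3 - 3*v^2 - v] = -28*v^3 + 6*v^2 - 6*v - 1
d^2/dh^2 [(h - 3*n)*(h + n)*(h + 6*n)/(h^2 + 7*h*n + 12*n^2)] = 12*n^2*(-h^3 + 9*h^2*n + 99*h*n^2 + 195*n^3)/(h^6 + 21*h^5*n + 183*h^4*n^2 + 847*h^3*n^3 + 2196*h^2*n^4 + 3024*h*n^5 + 1728*n^6)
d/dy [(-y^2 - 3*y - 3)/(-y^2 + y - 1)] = 2*(-2*y^2 - 2*y + 3)/(y^4 - 2*y^3 + 3*y^2 - 2*y + 1)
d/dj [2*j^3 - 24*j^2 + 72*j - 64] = 6*j^2 - 48*j + 72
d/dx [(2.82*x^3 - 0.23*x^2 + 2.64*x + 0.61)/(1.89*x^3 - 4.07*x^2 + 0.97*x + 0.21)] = (-11.0427*x^4 - 4.5084*x^3 + 8.8396*x^2 + 4.8688*x - 0.0373)/(3.5721*x^6 - 15.3846*x^5 + 20.2315*x^4 - 7.102*x^3 - 0.7685*x^2 + 0.4074*x + 0.0441)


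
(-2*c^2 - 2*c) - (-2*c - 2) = 2 - 2*c^2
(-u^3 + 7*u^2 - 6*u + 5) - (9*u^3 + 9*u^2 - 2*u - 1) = -10*u^3 - 2*u^2 - 4*u + 6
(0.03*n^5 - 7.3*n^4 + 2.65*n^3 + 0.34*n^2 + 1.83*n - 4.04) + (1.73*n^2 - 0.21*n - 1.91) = 0.03*n^5 - 7.3*n^4 + 2.65*n^3 + 2.07*n^2 + 1.62*n - 5.95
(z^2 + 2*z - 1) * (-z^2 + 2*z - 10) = -z^4 - 5*z^2 - 22*z + 10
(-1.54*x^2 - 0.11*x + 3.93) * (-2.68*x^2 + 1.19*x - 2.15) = 4.1272*x^4 - 1.5378*x^3 - 7.3523*x^2 + 4.9132*x - 8.4495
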